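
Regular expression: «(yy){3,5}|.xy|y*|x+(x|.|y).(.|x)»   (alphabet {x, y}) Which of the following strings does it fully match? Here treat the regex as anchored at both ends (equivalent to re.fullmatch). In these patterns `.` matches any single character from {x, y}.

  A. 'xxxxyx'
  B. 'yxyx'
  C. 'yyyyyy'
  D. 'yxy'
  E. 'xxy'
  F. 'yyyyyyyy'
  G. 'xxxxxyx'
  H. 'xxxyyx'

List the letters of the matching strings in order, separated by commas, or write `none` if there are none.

A → match
B → no match
C → match
D → match
E → match
F → match
G → match
H → match

A, C, D, E, F, G, H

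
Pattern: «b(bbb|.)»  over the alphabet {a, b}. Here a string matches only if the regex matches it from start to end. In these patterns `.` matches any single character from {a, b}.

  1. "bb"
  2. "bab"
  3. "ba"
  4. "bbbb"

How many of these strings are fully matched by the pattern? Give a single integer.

3

1 → match
2 → no match
3 → match
4 → match
Total matched: 3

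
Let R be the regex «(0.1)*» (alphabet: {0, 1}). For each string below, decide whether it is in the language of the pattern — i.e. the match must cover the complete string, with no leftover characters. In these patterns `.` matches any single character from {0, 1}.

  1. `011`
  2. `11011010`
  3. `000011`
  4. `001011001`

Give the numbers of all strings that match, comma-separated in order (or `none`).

1, 4

1 → match
2 → no match
3 → no match
4 → match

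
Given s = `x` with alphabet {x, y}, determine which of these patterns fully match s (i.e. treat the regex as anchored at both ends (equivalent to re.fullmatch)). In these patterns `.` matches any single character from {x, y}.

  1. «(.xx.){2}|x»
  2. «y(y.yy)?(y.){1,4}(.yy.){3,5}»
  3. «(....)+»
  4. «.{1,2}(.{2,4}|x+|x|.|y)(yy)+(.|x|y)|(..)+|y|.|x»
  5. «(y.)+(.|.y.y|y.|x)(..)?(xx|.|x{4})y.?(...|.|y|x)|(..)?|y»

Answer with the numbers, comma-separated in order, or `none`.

1 → match
2 → no match — must start with `y`
3 → no match
4 → match
5 → no match

1, 4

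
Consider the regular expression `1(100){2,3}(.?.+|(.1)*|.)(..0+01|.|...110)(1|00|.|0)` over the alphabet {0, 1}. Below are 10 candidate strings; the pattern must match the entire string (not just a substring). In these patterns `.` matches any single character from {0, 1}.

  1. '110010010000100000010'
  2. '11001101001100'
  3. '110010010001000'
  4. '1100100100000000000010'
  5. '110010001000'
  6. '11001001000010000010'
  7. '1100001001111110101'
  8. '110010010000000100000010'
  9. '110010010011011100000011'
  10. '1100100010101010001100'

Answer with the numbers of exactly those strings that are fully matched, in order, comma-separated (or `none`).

1 → match
2 → no match
3 → match
4 → match
5 → match
6 → match
7 → no match
8 → match
9 → match
10 → match

1, 3, 4, 5, 6, 8, 9, 10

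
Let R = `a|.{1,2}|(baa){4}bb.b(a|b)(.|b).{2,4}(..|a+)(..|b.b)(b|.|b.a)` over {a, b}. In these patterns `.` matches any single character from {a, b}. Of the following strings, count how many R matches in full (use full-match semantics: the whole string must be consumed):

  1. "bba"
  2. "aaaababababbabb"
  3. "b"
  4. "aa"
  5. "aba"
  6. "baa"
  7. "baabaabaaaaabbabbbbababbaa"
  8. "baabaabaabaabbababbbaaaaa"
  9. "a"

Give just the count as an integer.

1. "bba" → no match
2 → no match
3. "b" → match
4. "aa" → match
5. "aba" → no match
6. "baa" → no match
7 → no match
8 → match
9. "a" → match
Total matched: 4

4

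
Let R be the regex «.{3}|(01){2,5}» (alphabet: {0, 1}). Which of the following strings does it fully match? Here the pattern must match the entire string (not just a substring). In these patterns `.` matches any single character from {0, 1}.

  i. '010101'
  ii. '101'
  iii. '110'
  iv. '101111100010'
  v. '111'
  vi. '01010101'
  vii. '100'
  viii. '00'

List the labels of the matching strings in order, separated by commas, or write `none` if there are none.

i, ii, iii, v, vi, vii

i. '010101' → match
ii. '101' → match
iii. '110' → match
iv. '101111100010' → no match
v. '111' → match
vi. '01010101' → match
vii. '100' → match
viii. '00' → no match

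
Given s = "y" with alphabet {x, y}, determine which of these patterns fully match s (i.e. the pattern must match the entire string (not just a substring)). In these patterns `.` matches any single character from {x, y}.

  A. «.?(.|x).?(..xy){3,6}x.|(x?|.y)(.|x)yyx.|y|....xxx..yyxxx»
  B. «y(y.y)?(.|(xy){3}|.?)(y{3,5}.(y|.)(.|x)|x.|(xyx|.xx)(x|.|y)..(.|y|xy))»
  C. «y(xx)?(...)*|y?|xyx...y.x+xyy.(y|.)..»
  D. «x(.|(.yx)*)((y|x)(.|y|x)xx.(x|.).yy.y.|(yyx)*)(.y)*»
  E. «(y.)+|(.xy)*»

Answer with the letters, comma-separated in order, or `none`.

A → match
B → no match
C → match
D → no match — must start with "x"
E → no match

A, C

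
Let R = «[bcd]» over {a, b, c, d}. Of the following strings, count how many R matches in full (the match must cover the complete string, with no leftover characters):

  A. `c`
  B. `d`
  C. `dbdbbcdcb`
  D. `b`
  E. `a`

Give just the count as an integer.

3

A → match
B → match
C → no match
D → match
E → no match
Total matched: 3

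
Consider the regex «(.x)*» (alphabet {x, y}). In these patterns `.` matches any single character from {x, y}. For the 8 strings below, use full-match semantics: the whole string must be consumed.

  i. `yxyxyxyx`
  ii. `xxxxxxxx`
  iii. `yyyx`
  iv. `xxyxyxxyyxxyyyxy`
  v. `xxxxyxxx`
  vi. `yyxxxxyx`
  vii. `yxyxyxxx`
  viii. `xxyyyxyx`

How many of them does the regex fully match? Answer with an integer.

i → match
ii → match
iii → no match
iv → no match
v → match
vi → no match
vii → match
viii → no match
Total matched: 4

4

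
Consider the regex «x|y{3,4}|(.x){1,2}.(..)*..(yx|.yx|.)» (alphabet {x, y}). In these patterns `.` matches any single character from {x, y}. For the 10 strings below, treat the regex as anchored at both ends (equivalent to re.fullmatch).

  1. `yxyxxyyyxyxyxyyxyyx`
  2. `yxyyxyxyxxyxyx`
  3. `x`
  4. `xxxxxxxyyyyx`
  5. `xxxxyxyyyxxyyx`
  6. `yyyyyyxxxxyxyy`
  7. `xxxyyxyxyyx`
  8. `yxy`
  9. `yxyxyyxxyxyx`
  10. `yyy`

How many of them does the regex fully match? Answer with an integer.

8

1 → match
2 → match
3 → match
4 → match
5 → match
6 → no match
7 → match
8 → no match
9 → match
10 → match
Total matched: 8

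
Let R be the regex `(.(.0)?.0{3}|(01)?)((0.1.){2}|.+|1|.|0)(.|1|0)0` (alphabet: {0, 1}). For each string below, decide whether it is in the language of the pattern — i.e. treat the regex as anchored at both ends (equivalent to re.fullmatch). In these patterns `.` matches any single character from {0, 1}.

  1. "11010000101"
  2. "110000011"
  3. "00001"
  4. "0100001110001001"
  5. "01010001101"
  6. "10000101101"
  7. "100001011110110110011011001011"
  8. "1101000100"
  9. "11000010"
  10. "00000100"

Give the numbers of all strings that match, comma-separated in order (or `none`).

1 → no match — must end with "0"
2 → no match — must end with "0"
3 → no match — must end with "0"
4 → no match — must end with "0"
5 → no match — must end with "0"
6 → no match — must end with "0"
7 → no match — must end with "0"
8 → match
9 → match
10 → match

8, 9, 10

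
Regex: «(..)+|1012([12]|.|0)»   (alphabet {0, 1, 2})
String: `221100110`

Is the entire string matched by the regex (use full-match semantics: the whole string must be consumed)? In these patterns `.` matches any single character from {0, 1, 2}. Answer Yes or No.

No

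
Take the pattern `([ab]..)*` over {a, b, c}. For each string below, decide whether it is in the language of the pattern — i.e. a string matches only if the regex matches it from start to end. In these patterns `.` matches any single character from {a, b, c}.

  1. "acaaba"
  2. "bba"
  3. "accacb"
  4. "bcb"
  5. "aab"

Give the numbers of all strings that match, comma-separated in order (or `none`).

1 → match
2 → match
3 → match
4 → match
5 → match

1, 2, 3, 4, 5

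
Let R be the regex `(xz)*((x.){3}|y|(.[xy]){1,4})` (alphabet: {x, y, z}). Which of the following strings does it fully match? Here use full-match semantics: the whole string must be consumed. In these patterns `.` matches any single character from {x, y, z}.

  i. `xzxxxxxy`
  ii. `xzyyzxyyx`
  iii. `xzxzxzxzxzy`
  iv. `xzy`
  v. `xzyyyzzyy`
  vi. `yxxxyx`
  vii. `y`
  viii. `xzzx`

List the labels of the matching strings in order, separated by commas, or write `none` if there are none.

i. `xzxxxxxy` → match
ii. `xzyyzxyyx` → no match
iii. `xzxzxzxzxzy` → match
iv. `xzy` → match
v. `xzyyyzzyy` → no match
vi. `yxxxyx` → match
vii. `y` → match
viii. `xzzx` → match

i, iii, iv, vi, vii, viii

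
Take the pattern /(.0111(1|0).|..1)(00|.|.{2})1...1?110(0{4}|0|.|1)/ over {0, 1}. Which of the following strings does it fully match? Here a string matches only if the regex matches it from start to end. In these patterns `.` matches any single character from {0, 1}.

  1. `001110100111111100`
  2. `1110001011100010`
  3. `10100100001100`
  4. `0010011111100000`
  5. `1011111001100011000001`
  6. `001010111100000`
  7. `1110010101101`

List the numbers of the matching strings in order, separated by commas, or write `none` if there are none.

1 → match
2 → no match
3 → no match
4 → match
5 → no match
6 → match
7 → match

1, 4, 6, 7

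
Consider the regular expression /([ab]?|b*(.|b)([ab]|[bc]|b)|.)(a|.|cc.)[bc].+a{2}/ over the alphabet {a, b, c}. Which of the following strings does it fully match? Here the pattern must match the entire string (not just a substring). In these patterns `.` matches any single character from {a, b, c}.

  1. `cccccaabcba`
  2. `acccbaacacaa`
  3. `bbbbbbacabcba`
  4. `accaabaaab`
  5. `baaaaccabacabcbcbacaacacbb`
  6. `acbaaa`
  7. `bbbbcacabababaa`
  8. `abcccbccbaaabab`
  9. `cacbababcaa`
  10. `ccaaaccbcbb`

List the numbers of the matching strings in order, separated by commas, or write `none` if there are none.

2, 6, 7, 9

1 → no match
2 → match
3 → no match
4 → no match — must end with `a`
5 → no match — must end with `a`
6 → match
7 → match
8 → no match — must end with `a`
9 → match
10 → no match — must end with `a`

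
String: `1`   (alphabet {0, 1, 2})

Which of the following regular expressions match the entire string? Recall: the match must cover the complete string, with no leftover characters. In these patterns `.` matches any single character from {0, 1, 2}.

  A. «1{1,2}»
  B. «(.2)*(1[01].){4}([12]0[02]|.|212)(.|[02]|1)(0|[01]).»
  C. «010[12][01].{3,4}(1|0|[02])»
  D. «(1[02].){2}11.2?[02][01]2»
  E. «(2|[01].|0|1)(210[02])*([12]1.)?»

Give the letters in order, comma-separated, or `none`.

A → match
B → no match
C → no match — must start with `010`
D → no match — must end with `2`
E → match

A, E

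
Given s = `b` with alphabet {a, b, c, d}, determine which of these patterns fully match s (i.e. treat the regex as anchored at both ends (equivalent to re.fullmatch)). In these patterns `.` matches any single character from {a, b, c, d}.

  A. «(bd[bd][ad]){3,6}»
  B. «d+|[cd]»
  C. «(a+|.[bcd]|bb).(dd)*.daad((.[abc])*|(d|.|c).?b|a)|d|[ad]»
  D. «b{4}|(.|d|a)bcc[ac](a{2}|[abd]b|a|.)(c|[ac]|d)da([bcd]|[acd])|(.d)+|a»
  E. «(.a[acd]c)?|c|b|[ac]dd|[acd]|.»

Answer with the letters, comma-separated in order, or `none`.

E

A → no match — must start with `bd`
B → no match
C → no match
D → no match
E → match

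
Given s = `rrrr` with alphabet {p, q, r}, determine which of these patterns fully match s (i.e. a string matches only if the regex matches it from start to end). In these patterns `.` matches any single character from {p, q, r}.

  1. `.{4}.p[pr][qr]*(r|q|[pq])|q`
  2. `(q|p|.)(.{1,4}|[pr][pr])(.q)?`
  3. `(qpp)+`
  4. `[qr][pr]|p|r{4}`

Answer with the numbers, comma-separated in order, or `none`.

1 → no match
2 → match
3 → no match — must start with `qpp`
4 → match

2, 4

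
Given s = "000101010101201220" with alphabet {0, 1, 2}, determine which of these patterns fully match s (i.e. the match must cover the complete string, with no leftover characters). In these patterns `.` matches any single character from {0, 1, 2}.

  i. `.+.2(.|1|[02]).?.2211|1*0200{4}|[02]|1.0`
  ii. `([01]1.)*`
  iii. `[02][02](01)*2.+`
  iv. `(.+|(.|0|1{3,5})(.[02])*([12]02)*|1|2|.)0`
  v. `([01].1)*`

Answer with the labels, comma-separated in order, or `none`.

iii, iv

i → no match
ii → no match
iii → match
iv → match
v → no match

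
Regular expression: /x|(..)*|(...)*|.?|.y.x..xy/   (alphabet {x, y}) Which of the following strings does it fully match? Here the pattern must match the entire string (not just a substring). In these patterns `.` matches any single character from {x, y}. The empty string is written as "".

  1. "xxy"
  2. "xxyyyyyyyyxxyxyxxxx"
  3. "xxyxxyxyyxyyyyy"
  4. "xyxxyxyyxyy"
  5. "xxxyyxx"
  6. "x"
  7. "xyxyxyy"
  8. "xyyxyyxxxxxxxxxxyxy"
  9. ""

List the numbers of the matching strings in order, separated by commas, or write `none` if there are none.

1, 3, 6, 9

1. "xxy" → match
2 → no match
3 → match
4. "xyxxyxyyxyy" → no match
5. "xxxyyxx" → no match
6. "x" → match
7. "xyxyxyy" → no match
8 → no match
9. "" → match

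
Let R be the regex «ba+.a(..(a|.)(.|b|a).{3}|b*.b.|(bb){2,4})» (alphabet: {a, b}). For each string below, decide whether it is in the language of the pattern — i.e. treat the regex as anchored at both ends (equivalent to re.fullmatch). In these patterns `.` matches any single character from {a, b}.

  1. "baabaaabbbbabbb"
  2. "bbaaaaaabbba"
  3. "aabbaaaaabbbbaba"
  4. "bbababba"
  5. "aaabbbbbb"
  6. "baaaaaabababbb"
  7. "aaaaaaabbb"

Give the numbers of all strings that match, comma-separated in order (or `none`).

1 → no match
2 → no match — must start with "ba"
3 → no match — must start with "ba"
4 → no match — must start with "ba"
5 → no match — must start with "ba"
6 → match
7 → no match — must start with "ba"

6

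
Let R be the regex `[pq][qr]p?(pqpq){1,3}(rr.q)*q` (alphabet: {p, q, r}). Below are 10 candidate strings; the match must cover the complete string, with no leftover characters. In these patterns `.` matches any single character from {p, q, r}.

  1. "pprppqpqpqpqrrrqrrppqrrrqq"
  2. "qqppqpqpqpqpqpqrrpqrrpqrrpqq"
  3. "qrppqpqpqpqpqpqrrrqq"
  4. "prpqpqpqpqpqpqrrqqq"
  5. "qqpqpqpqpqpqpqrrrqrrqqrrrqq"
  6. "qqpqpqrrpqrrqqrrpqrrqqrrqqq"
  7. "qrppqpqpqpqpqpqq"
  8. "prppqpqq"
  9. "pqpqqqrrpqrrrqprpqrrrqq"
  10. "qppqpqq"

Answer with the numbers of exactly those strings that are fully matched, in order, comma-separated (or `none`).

1 → no match
2 → match
3 → match
4 → match
5 → match
6 → match
7 → match
8. "prppqpqq" → match
9 → no match
10. "qppqpqq" → no match

2, 3, 4, 5, 6, 7, 8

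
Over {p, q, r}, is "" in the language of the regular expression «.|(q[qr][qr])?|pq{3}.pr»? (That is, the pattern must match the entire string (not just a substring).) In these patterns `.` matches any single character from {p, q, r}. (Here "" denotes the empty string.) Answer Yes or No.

Yes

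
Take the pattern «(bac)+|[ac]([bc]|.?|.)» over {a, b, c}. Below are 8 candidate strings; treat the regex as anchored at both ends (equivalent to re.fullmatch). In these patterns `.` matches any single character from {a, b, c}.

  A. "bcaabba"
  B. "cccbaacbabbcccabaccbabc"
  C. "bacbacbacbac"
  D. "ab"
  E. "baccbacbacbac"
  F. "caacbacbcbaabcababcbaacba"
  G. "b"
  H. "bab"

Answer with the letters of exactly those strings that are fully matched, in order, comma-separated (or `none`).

A → no match
B → no match
C → match
D → match
E → no match
F → no match
G → no match
H → no match

C, D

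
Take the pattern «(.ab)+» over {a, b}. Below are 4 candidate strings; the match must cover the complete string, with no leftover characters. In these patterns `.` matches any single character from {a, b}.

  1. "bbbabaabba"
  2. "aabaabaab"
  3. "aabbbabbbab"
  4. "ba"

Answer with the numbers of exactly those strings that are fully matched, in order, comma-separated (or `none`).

1. "bbbabaabba" → no match — must end with "ab"
2. "aabaabaab" → match
3. "aabbbabbbab" → no match
4. "ba" → no match — must end with "ab"

2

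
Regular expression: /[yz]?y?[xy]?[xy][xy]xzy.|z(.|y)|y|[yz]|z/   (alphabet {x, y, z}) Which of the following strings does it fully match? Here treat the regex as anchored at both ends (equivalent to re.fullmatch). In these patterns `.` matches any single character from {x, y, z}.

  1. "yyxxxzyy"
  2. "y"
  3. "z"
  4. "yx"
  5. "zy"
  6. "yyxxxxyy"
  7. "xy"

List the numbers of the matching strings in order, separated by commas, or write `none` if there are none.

1 → match
2 → match
3 → match
4 → no match
5 → match
6 → no match
7 → no match

1, 2, 3, 5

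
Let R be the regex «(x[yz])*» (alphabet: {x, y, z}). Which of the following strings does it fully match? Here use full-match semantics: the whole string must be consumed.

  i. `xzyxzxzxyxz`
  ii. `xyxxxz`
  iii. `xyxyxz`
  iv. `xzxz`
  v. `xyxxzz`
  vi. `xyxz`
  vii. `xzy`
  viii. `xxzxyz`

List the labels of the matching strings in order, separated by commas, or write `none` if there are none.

i → no match
ii → no match
iii → match
iv → match
v → no match
vi → match
vii → no match
viii → no match

iii, iv, vi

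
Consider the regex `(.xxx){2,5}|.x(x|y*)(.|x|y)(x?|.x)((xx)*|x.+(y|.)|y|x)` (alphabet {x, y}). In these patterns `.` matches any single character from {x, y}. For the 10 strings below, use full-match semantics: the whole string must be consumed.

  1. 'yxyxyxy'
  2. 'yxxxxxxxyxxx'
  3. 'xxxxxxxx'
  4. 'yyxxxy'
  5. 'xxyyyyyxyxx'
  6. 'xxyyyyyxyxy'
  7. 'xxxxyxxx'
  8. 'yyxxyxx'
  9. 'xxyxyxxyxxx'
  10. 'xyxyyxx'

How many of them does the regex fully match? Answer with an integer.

1. 'yxyxyxy' → match
2. 'yxxxxxxxyxxx' → match
3. 'xxxxxxxx' → match
4. 'yyxxxy' → no match
5. 'xxyyyyyxyxx' → match
6. 'xxyyyyyxyxy' → match
7. 'xxxxyxxx' → match
8. 'yyxxyxx' → no match
9. 'xxyxyxxyxxx' → match
10. 'xyxyyxx' → no match
Total matched: 7

7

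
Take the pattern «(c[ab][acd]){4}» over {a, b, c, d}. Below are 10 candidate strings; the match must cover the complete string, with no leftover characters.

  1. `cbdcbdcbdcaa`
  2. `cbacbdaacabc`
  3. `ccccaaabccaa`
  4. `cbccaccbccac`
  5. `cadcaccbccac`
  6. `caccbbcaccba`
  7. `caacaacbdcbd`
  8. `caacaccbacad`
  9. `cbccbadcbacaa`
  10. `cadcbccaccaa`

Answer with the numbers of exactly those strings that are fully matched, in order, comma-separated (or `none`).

1, 4, 5, 7, 8, 10

1 → match
2 → no match
3 → no match
4 → match
5 → match
6 → no match
7 → match
8 → match
9 → no match
10 → match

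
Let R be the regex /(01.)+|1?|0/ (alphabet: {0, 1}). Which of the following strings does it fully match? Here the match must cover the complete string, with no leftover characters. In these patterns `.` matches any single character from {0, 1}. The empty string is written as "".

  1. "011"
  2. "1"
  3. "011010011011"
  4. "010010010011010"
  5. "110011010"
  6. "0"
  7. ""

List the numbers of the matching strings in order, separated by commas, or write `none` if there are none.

1, 2, 3, 4, 6, 7

1 → match
2 → match
3 → match
4 → match
5 → no match
6 → match
7 → match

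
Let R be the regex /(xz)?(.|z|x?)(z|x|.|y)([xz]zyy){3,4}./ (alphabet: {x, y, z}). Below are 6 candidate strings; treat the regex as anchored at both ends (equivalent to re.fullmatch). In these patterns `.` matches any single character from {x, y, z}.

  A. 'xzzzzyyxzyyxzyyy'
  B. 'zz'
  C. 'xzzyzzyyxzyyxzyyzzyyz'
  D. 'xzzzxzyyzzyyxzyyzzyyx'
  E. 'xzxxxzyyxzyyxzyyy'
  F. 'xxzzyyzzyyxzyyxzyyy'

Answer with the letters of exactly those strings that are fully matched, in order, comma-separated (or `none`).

A, C, D, E, F

A → match
B → no match
C → match
D → match
E → match
F → match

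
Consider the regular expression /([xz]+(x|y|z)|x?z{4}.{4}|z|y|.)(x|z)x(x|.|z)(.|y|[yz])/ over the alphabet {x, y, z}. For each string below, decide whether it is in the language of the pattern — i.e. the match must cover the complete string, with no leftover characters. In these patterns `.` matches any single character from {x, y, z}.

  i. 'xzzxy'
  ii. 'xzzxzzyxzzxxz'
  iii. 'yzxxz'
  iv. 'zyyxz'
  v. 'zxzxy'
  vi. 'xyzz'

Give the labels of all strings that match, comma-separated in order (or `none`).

iii

i → no match
ii → no match
iii → match
iv → no match
v → no match
vi → no match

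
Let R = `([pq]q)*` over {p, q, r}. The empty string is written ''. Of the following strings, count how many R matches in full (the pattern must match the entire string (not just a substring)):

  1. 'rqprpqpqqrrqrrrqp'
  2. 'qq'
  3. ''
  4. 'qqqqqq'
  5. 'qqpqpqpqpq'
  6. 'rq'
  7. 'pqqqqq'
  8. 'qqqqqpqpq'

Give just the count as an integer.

5

1 → no match
2. 'qq' → match
3. '' → match
4. 'qqqqqq' → match
5. 'qqpqpqpqpq' → match
6. 'rq' → no match
7. 'pqqqqq' → match
8. 'qqqqqpqpq' → no match
Total matched: 5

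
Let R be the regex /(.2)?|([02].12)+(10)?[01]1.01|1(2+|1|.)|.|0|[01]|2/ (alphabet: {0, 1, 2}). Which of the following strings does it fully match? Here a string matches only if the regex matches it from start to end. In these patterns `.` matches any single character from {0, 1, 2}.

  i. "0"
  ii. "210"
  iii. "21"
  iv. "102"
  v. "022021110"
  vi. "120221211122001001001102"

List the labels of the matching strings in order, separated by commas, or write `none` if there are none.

i

i → match
ii → no match
iii → no match
iv → no match
v → no match
vi → no match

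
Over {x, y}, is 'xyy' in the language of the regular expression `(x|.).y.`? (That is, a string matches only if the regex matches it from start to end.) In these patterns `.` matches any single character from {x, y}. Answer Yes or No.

No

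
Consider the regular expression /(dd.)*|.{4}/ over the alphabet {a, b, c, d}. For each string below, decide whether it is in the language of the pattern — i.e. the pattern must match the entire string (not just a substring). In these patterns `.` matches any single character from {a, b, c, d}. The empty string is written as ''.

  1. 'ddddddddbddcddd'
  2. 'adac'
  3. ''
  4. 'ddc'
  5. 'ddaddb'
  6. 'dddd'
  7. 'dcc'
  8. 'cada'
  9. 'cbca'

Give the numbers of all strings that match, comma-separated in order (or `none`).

1 → match
2 → match
3 → match
4 → match
5 → match
6 → match
7 → no match
8 → match
9 → match

1, 2, 3, 4, 5, 6, 8, 9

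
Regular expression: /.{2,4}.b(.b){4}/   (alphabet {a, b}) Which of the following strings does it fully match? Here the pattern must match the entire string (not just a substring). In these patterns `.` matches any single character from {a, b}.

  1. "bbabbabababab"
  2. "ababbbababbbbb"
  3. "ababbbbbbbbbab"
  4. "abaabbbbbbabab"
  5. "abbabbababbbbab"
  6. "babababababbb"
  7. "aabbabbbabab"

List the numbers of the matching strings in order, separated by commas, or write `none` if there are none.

1, 2, 3, 4, 6, 7

1 → match
2 → match
3 → match
4 → match
5 → no match
6 → match
7 → match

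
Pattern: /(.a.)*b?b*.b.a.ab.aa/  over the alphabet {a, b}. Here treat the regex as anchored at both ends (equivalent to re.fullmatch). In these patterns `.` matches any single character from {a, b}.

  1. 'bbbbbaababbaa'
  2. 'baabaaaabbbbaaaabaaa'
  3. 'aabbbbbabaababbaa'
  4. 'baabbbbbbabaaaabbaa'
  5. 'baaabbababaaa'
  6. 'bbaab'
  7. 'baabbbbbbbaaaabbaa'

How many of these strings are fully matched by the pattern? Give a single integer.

1 → match
2 → match
3 → match
4 → match
5 → match
6 → no match — must end with 'aa'
7 → match
Total matched: 6

6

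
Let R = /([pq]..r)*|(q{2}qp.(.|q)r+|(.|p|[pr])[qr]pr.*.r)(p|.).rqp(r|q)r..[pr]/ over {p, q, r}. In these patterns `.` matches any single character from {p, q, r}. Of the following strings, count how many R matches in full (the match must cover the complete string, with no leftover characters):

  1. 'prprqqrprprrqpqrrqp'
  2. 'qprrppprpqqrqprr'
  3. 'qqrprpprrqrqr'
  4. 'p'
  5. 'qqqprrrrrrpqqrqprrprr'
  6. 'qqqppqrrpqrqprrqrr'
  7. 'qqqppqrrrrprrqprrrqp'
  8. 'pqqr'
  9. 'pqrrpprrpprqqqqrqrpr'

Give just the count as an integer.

1 → match
2 → match
3 → no match
4. 'p' → no match
5 → no match
6 → match
7 → match
8. 'pqqr' → match
9 → no match
Total matched: 5

5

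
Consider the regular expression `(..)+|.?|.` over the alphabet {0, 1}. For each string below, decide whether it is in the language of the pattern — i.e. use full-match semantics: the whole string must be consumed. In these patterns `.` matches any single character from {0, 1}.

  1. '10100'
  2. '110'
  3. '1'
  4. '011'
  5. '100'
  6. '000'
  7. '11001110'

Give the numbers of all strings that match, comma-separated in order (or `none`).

1 → no match
2 → no match
3 → match
4 → no match
5 → no match
6 → no match
7 → match

3, 7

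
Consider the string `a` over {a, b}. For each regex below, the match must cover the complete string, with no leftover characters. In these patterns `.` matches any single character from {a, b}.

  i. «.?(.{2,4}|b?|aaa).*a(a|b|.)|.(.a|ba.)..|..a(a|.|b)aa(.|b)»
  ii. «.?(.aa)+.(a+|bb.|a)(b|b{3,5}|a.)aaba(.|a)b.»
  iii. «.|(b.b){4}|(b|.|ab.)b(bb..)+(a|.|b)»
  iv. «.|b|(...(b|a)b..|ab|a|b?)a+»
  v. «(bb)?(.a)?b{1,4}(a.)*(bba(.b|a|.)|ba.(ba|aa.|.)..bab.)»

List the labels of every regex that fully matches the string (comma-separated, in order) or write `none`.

i → no match
ii → no match
iii → match
iv → match
v → no match

iii, iv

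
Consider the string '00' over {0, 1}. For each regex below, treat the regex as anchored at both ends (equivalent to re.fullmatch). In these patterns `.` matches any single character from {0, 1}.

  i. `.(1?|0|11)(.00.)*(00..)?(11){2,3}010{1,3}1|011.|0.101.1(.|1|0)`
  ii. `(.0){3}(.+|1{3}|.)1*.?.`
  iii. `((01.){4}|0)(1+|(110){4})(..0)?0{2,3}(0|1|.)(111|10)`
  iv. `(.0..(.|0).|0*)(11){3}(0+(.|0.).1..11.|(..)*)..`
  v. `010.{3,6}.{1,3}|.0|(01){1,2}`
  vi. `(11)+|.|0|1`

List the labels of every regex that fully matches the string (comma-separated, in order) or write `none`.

v

i → no match
ii → no match
iii → no match
iv → no match
v → match
vi → no match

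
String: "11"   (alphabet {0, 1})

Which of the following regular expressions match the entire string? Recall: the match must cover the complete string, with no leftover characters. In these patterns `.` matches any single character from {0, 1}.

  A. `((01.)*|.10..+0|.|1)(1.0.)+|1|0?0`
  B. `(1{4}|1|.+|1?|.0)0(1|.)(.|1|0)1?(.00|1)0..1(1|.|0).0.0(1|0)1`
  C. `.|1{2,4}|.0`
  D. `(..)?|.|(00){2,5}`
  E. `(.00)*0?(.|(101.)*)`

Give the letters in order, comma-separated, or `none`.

C, D

A → no match
B → no match
C → match
D → match
E → no match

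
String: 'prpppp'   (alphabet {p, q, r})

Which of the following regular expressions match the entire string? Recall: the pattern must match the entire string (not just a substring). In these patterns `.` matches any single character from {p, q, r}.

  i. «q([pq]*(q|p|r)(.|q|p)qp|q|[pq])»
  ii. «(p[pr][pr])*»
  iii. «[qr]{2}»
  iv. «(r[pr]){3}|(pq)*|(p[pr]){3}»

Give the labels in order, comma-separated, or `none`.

ii, iv

i → no match — must start with 'q'
ii → match
iii → no match
iv → match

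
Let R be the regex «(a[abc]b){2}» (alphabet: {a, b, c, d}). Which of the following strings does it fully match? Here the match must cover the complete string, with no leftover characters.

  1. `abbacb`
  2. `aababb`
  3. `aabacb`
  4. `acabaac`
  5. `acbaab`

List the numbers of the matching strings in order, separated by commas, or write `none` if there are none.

1 → match
2 → match
3 → match
4 → no match — must end with `b`
5 → match

1, 2, 3, 5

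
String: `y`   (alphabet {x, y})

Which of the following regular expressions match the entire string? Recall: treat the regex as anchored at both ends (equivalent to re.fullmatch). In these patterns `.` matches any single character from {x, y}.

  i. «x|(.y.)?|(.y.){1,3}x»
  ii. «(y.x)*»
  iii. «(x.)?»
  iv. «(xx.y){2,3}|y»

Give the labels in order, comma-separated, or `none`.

i → no match
ii → no match
iii → no match
iv → match

iv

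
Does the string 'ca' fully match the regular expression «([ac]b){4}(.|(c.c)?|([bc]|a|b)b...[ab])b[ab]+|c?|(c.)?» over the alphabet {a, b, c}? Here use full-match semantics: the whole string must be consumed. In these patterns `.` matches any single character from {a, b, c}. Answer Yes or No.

Yes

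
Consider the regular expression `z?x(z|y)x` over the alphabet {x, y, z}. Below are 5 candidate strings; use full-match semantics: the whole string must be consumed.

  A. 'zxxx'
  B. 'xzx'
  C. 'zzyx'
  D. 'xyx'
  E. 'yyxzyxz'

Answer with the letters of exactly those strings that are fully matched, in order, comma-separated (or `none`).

B, D

A. 'zxxx' → no match
B. 'xzx' → match
C. 'zzyx' → no match
D. 'xyx' → match
E. 'yyxzyxz' → no match — must end with 'x'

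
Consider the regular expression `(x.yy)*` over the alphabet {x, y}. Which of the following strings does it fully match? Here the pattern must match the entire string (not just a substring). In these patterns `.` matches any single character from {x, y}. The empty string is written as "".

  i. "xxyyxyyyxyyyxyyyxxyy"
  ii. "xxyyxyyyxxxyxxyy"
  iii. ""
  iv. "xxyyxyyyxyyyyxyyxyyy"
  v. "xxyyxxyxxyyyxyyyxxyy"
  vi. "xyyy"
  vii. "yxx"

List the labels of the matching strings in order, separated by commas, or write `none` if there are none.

i → match
ii → no match
iii → match
iv → no match
v → no match
vi → match
vii → no match

i, iii, vi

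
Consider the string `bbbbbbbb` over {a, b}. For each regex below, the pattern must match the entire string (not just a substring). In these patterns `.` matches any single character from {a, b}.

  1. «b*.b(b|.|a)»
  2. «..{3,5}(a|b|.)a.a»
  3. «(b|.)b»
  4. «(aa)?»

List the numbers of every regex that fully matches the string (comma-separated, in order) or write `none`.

1

1 → match
2 → no match — must end with `a`
3 → no match
4 → no match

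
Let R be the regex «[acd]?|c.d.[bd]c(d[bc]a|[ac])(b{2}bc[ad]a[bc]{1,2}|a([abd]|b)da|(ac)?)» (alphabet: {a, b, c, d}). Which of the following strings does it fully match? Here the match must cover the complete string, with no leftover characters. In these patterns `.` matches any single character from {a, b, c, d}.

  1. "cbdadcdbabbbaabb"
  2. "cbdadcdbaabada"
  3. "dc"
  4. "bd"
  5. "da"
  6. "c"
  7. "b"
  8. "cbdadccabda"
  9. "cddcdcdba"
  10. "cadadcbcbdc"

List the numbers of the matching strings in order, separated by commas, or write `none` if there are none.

6, 8, 9

1 → no match
2 → no match
3 → no match
4 → no match
5 → no match
6 → match
7 → no match
8 → match
9 → match
10 → no match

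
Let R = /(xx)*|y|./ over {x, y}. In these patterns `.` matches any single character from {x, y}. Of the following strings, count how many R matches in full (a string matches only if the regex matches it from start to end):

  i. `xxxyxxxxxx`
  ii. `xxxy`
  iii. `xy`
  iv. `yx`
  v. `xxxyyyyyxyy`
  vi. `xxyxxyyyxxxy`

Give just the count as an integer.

i → no match
ii → no match
iii → no match
iv → no match
v → no match
vi → no match
Total matched: 0

0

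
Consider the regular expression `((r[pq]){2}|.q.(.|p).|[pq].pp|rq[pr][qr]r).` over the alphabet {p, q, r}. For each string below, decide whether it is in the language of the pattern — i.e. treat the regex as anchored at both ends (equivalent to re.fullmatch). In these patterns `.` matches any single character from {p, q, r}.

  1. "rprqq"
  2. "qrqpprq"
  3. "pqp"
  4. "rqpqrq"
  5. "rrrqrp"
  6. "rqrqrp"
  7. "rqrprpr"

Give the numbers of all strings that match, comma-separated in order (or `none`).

1 → match
2 → no match
3 → no match
4 → match
5 → no match
6 → match
7 → no match

1, 4, 6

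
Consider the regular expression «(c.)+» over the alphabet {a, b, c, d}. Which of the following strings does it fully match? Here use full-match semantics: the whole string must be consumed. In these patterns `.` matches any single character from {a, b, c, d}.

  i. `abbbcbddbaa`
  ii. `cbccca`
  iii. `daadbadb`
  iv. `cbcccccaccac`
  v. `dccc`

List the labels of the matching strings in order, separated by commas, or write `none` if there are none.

i → no match — must start with `c`
ii → match
iii → no match — must start with `c`
iv → no match
v → no match — must start with `c`

ii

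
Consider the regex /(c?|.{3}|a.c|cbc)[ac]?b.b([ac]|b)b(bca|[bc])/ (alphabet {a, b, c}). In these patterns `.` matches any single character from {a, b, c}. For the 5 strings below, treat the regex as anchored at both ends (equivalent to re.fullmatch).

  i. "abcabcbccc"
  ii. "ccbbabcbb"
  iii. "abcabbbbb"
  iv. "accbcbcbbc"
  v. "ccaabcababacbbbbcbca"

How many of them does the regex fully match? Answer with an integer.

1

i → no match
ii → match
iii → no match
iv → no match
v → no match
Total matched: 1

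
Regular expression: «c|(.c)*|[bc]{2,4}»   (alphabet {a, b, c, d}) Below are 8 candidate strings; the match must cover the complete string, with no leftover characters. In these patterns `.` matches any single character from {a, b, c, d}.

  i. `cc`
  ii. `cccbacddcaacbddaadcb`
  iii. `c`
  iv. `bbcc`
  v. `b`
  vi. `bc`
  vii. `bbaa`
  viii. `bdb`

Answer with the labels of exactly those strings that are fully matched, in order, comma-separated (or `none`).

i → match
ii → no match
iii → match
iv → match
v → no match
vi → match
vii → no match
viii → no match

i, iii, iv, vi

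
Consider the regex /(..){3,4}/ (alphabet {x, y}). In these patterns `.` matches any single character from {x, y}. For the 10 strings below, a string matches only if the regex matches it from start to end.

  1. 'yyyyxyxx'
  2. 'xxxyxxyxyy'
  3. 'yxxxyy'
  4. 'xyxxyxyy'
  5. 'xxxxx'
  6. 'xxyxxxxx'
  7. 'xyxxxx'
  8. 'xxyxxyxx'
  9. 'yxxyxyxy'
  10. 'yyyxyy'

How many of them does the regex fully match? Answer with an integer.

8

1 → match
2 → no match
3 → match
4 → match
5 → no match
6 → match
7 → match
8 → match
9 → match
10 → match
Total matched: 8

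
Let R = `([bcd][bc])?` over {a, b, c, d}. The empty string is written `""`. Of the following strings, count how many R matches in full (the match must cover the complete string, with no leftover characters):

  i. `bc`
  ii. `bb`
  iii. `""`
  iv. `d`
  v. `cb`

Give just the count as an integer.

4

i → match
ii → match
iii → match
iv → no match
v → match
Total matched: 4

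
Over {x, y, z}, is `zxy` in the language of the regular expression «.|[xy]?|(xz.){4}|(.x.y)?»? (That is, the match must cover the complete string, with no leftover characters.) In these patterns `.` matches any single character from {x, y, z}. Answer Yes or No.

No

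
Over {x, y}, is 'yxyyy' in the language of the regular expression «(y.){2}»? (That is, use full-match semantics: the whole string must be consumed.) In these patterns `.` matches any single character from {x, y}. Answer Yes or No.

No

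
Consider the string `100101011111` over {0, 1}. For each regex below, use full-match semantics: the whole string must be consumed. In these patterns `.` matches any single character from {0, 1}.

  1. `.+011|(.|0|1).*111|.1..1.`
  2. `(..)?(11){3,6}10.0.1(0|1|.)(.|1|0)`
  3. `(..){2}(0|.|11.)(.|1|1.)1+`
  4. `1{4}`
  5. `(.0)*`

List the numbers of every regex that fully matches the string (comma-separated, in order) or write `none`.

1 → match
2 → no match
3 → match
4 → no match
5 → no match

1, 3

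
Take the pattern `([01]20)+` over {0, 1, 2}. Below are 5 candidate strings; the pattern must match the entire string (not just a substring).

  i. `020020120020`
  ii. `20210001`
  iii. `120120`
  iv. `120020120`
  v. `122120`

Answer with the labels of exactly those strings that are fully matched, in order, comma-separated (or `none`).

i, iii, iv

i → match
ii → no match — must end with `20`
iii → match
iv → match
v → no match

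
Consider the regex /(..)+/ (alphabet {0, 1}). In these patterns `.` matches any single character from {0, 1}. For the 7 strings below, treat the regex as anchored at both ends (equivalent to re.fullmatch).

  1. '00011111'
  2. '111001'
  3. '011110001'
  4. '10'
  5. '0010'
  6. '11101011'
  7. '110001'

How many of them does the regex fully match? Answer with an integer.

6

1 → match
2 → match
3 → no match
4 → match
5 → match
6 → match
7 → match
Total matched: 6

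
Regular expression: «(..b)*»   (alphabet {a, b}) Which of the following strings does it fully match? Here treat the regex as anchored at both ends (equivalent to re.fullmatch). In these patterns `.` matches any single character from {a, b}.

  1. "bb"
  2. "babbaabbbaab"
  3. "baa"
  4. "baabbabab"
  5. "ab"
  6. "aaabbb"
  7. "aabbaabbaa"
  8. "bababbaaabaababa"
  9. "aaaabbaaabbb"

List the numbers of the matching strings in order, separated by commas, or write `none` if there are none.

1 → no match
2 → no match
3 → no match
4 → no match
5 → no match
6 → no match
7 → no match
8 → no match
9 → no match

none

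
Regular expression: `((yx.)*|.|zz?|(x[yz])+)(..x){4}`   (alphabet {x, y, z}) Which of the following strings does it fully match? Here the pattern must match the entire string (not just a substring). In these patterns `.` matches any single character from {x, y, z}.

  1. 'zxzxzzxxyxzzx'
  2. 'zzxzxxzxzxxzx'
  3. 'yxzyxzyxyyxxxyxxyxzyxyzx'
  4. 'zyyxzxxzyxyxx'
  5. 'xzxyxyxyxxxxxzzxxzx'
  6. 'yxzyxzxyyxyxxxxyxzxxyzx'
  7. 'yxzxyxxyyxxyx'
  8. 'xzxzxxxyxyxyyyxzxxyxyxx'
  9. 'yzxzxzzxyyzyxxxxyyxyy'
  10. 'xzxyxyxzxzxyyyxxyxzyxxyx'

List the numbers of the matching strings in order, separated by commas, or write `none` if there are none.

1 → match
2 → no match
3 → match
4 → match
5 → no match
6 → no match
7 → match
8 → no match
9 → no match — must end with 'x'
10 → match

1, 3, 4, 7, 10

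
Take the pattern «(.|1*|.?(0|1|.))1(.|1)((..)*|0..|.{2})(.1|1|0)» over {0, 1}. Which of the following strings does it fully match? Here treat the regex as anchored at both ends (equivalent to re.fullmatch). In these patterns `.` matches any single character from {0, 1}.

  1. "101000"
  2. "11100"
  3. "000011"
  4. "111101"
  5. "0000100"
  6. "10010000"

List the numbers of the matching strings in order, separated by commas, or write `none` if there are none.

1 → no match
2 → match
3 → no match
4 → match
5 → no match
6 → no match

2, 4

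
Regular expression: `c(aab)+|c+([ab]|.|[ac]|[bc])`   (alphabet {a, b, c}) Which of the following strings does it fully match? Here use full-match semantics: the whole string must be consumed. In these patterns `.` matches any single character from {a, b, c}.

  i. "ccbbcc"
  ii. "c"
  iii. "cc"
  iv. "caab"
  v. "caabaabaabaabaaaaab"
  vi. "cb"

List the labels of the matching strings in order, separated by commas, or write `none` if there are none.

i → no match
ii → no match
iii → match
iv → match
v → no match
vi → match

iii, iv, vi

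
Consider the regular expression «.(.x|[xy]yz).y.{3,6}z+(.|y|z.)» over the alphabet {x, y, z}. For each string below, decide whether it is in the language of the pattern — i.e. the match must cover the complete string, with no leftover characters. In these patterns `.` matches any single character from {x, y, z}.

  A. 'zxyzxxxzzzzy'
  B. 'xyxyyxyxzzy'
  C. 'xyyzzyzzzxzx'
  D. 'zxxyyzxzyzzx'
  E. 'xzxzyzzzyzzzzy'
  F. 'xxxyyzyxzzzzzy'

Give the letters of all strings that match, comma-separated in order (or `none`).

B, C, D, E, F

A → no match
B → match
C → match
D → match
E → match
F → match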